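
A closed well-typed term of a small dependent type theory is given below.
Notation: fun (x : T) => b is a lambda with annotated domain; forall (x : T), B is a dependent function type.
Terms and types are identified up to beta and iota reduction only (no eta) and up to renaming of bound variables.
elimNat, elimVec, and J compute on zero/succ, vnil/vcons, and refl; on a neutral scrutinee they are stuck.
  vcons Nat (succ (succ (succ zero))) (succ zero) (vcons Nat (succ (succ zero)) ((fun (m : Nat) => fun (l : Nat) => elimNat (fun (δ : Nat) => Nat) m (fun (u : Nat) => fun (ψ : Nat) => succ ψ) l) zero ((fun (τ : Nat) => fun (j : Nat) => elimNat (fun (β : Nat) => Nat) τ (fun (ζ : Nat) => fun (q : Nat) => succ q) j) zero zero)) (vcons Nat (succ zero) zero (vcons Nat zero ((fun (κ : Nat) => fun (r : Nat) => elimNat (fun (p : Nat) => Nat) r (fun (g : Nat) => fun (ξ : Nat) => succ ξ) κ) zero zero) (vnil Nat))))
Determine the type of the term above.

type:
  Vec Nat (succ (succ (succ (succ zero))))


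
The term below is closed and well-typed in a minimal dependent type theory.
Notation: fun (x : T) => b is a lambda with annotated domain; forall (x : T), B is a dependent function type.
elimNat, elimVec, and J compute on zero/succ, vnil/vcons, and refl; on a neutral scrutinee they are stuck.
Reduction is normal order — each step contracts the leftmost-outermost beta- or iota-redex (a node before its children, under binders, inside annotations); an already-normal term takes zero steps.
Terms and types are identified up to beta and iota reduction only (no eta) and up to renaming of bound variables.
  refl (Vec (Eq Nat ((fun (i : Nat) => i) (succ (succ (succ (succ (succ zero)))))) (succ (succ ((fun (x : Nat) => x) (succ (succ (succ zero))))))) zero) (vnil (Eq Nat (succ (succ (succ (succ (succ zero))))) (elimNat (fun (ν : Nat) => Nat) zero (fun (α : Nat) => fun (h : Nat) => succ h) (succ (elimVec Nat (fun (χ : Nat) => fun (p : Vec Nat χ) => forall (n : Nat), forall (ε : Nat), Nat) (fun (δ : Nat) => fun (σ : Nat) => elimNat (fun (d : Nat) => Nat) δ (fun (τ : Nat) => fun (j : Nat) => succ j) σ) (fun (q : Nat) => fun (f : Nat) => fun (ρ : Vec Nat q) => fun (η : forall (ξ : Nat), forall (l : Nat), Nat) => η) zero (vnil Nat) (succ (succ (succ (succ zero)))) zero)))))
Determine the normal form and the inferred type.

reduced normal form:
  refl (Vec (Eq Nat (succ (succ (succ (succ (succ zero))))) (succ (succ (succ (succ (succ zero)))))) zero) (vnil (Eq Nat (succ (succ (succ (succ (succ zero))))) (succ (succ (succ (succ (succ zero)))))))
the term's type:
  Eq (Vec (Eq Nat (succ (succ (succ (succ (succ zero))))) (succ (succ (succ (succ (succ zero)))))) zero) (vnil (Eq Nat (succ (succ (succ (succ (succ zero))))) (succ (succ (succ (succ (succ zero))))))) (vnil (Eq Nat (succ (succ (succ (succ (succ zero))))) (succ (succ (succ (succ (succ zero)))))))
observation: normalization takes exactly 22 steps under the normal-order strategy.


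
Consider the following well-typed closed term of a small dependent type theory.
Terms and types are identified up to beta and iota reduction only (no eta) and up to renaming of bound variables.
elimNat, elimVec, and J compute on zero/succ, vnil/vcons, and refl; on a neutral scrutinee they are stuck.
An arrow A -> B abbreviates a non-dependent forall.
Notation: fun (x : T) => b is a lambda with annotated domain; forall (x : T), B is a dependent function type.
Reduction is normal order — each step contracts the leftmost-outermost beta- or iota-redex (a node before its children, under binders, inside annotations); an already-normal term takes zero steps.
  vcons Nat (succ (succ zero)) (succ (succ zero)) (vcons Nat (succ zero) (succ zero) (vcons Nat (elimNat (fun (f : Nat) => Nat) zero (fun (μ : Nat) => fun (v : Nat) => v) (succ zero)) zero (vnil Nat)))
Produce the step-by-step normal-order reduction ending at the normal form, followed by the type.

reduction (normal order):
  vcons Nat (succ (succ zero)) (succ (succ zero)) (vcons Nat (succ zero) (succ zero) (vcons Nat (elimNat (fun (f : Nat) => Nat) zero (fun (μ : Nat) => fun (v : Nat) => v) (succ zero)) zero (vnil Nat)))
  ~> vcons Nat (succ (succ zero)) (succ (succ zero)) (vcons Nat (succ zero) (succ zero) (vcons Nat ((fun (f : Nat) => fun (μ : Nat) => μ) zero (elimNat (fun (v : Nat) => Nat) zero (fun (σ : Nat) => fun (ν : Nat) => ν) zero)) zero (vnil Nat)))
  ~> vcons Nat (succ (succ zero)) (succ (succ zero)) (vcons Nat (succ zero) (succ zero) (vcons Nat ((fun (f : Nat) => f) (elimNat (fun (μ : Nat) => Nat) zero (fun (v : Nat) => fun (σ : Nat) => σ) zero)) zero (vnil Nat)))
  ~> vcons Nat (succ (succ zero)) (succ (succ zero)) (vcons Nat (succ zero) (succ zero) (vcons Nat (elimNat (fun (f : Nat) => Nat) zero (fun (μ : Nat) => fun (v : Nat) => v) zero) zero (vnil Nat)))
  ~> vcons Nat (succ (succ zero)) (succ (succ zero)) (vcons Nat (succ zero) (succ zero) (vcons Nat zero zero (vnil Nat)))
the term's type:
  Vec Nat (succ (succ (succ zero)))


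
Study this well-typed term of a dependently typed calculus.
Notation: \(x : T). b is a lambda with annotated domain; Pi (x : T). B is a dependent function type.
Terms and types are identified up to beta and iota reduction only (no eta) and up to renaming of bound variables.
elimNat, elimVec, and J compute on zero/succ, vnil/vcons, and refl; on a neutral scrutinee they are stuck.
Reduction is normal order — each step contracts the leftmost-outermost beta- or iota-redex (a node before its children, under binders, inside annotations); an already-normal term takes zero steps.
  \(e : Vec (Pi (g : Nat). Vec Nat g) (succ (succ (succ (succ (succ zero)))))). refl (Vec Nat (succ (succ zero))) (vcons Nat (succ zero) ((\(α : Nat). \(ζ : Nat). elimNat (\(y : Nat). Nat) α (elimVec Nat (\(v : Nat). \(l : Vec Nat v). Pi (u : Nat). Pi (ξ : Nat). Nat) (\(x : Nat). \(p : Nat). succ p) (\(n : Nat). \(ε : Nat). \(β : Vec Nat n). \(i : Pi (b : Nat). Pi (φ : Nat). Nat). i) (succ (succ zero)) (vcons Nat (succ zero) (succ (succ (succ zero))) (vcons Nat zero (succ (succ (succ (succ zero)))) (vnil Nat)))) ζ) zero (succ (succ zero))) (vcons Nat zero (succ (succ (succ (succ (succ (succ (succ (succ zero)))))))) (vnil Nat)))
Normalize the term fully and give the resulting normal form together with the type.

reduced normal form:
  \(e : Vec (Pi (g : Nat). Vec Nat g) (succ (succ (succ (succ (succ zero)))))). refl (Vec Nat (succ (succ zero))) (vcons Nat (succ zero) (succ (succ zero)) (vcons Nat zero (succ (succ (succ (succ (succ (succ (succ (succ zero)))))))) (vnil Nat)))
the term's type:
  Pi (e : Vec (Pi (g : Nat). Vec Nat g) (succ (succ (succ (succ (succ zero)))))). Eq (Vec Nat (succ (succ zero))) (vcons Nat (succ zero) (succ (succ zero)) (vcons Nat zero (succ (succ (succ (succ (succ (succ (succ (succ zero)))))))) (vnil Nat))) (vcons Nat (succ zero) (succ (succ zero)) (vcons Nat zero (succ (succ (succ (succ (succ (succ (succ (succ zero)))))))) (vnil Nat)))
observation: the first redex contracted is a beta-redex; the normal form is reached in 31 normal-order steps.


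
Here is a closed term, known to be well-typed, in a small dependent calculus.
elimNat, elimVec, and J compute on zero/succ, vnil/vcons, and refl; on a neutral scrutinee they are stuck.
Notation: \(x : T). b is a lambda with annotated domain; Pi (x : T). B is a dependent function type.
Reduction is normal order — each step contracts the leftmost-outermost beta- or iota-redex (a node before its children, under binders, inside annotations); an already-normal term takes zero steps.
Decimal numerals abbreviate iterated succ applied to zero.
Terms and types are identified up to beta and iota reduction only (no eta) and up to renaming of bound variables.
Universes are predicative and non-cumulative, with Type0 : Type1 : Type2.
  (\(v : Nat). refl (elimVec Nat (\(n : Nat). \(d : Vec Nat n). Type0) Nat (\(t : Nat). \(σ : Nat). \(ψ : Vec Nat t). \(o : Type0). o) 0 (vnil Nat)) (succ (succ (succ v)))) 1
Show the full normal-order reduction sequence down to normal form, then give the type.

reduction (normal order):
  (\(v : Nat). refl (elimVec Nat (\(n : Nat). \(d : Vec Nat n). Type0) Nat (\(t : Nat). \(σ : Nat). \(ψ : Vec Nat t). \(o : Type0). o) 0 (vnil Nat)) (succ (succ (succ v)))) 1
  ~> refl (elimVec Nat (\(v : Nat). \(n : Vec Nat v). Type0) Nat (\(d : Nat). \(t : Nat). \(σ : Vec Nat d). \(ψ : Type0). ψ) 0 (vnil Nat)) 4
  ~> refl Nat 4
the term's type:
  Eq Nat 4 4


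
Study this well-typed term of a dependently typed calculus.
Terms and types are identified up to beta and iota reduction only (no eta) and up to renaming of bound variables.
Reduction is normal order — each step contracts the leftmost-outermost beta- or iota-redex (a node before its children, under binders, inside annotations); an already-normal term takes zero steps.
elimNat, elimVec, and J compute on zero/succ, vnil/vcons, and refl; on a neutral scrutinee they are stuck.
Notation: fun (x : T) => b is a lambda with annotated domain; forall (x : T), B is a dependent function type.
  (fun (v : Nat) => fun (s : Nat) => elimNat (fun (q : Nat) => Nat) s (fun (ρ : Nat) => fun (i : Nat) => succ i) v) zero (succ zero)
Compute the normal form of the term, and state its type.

reduced normal form:
  succ zero
type:
  Nat
observation: the leftmost-outermost redex is a beta-redex, and normalization takes 3 steps.


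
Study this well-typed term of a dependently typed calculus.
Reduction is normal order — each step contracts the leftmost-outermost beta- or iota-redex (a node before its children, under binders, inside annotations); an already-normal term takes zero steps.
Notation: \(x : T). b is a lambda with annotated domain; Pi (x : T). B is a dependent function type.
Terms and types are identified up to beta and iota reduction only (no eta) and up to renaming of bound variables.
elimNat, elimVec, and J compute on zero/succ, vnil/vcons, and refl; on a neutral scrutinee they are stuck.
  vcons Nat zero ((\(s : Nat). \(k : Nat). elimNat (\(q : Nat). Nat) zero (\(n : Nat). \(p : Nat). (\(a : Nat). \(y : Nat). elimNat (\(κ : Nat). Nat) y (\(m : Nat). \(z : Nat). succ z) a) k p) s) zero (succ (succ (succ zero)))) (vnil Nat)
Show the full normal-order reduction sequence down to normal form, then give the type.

reduction (normal order):
  vcons Nat zero ((\(s : Nat). \(k : Nat). elimNat (\(q : Nat). Nat) zero (\(n : Nat). \(p : Nat). (\(a : Nat). \(y : Nat). elimNat (\(κ : Nat). Nat) y (\(m : Nat). \(z : Nat). succ z) a) k p) s) zero (succ (succ (succ zero)))) (vnil Nat)
  ~> vcons Nat zero ((\(s : Nat). elimNat (\(k : Nat). Nat) zero (\(q : Nat). \(n : Nat). (\(p : Nat). \(a : Nat). elimNat (\(y : Nat). Nat) a (\(κ : Nat). \(m : Nat). succ m) p) s n) zero) (succ (succ (succ zero)))) (vnil Nat)
  ~> vcons Nat zero (elimNat (\(s : Nat). Nat) zero (\(k : Nat). \(q : Nat). (\(n : Nat). \(p : Nat). elimNat (\(a : Nat). Nat) p (\(y : Nat). \(κ : Nat). succ κ) n) (succ (succ (succ zero))) q) zero) (vnil Nat)
  ~> vcons Nat zero zero (vnil Nat)
type:
  Vec Nat (succ zero)


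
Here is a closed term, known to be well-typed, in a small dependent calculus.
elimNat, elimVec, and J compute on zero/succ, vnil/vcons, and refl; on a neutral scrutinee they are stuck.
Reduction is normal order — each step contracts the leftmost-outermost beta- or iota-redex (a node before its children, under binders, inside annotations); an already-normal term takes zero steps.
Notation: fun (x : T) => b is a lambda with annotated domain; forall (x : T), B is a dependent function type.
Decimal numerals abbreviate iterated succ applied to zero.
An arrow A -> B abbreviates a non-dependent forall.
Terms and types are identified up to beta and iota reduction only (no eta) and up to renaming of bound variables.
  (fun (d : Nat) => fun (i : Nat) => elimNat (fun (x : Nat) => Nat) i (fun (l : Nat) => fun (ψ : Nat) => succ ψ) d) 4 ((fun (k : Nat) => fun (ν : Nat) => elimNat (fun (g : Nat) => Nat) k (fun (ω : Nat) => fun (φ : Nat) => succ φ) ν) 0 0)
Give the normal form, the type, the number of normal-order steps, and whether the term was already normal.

normal form:
  4
type:
  Nat
reduction steps (normal order): 18
started in normal form: no
first contracted redex: a beta-redex


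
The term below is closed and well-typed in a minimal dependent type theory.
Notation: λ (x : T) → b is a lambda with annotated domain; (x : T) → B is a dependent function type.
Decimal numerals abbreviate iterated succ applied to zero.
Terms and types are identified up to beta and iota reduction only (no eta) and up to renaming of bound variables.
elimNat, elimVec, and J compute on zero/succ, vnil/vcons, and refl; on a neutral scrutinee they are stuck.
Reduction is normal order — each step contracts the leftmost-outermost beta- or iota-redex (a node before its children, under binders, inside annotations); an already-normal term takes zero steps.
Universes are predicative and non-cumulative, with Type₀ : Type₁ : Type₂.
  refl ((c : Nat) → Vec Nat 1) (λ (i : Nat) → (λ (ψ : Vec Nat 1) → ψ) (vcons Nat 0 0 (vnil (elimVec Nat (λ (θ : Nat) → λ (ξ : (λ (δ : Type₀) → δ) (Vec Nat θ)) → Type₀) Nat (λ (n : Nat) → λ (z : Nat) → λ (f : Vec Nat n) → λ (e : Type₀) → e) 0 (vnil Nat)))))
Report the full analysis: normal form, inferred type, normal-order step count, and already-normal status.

normal form:
  refl ((c : Nat) → Vec Nat 1) (λ (i : Nat) → vcons Nat 0 0 (vnil Nat))
type:
  Eq ((c : Nat) → Vec Nat 1) (λ (i : Nat) → vcons Nat 0 0 (vnil Nat)) (λ (ψ : Nat) → vcons Nat 0 0 (vnil Nat))
reduction steps (normal order): 2
started in normal form: no
first redex: a beta-redex


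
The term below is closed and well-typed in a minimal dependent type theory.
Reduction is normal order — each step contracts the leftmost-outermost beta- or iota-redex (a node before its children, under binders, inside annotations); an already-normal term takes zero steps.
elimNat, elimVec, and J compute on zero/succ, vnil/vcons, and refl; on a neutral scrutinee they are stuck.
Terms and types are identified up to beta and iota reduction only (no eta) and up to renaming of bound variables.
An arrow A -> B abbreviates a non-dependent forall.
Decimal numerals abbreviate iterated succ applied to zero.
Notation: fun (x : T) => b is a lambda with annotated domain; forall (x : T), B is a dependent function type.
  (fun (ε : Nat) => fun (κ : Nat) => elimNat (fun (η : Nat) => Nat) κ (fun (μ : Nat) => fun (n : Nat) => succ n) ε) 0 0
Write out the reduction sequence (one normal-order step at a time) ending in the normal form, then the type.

reduction (normal order):
  (fun (ε : Nat) => fun (κ : Nat) => elimNat (fun (η : Nat) => Nat) κ (fun (μ : Nat) => fun (n : Nat) => succ n) ε) 0 0
  ~> (fun (ε : Nat) => elimNat (fun (κ : Nat) => Nat) ε (fun (η : Nat) => fun (μ : Nat) => succ μ) 0) 0
  ~> elimNat (fun (ε : Nat) => Nat) 0 (fun (κ : Nat) => fun (η : Nat) => succ η) 0
  ~> 0
inferred type:
  Nat


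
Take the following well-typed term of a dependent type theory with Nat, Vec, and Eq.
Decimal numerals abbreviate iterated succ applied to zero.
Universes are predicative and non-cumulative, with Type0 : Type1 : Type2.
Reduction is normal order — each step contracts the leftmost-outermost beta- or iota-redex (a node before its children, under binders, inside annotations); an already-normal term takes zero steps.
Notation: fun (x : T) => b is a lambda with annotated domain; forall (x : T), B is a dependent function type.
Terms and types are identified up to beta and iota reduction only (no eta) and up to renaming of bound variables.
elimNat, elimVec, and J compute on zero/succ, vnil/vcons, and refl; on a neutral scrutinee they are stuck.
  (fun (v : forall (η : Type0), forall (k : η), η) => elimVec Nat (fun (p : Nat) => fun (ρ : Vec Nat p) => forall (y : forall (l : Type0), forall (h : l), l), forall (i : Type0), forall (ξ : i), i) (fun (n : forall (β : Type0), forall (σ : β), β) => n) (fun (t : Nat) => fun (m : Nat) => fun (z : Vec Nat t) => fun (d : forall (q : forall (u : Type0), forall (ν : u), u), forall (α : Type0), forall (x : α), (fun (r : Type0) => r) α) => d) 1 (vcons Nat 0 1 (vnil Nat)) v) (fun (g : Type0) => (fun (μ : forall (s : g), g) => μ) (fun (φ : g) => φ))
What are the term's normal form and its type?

resulting normal form:
  fun (v : Type0) => fun (η : v) => η
inferred type:
  forall (v : Type0), forall (η : v), v
observation: the first redex contracted is a beta-redex; the normal form is reached in 9 normal-order steps.


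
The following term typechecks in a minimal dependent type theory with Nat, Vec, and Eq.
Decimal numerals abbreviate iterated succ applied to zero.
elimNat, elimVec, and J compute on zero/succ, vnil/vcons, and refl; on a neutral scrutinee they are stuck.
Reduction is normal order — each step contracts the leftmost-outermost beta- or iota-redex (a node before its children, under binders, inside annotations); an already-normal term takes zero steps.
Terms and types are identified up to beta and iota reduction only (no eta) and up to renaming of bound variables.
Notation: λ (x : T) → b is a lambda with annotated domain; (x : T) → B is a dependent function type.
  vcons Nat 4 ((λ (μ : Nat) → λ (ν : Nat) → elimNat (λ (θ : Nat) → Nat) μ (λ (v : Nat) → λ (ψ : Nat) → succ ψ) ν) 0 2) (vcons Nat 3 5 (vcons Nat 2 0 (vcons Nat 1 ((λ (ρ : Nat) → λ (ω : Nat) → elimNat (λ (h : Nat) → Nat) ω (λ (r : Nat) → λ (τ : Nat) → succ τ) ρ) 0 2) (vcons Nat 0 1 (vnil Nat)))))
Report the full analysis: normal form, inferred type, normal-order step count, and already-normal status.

resulting normal form:
  vcons Nat 4 2 (vcons Nat 3 5 (vcons Nat 2 0 (vcons Nat 1 2 (vcons Nat 0 1 (vnil Nat)))))
inferred type:
  Vec Nat 5
normal-order step count: 12
already normal: no
first contracted redex: a beta-redex


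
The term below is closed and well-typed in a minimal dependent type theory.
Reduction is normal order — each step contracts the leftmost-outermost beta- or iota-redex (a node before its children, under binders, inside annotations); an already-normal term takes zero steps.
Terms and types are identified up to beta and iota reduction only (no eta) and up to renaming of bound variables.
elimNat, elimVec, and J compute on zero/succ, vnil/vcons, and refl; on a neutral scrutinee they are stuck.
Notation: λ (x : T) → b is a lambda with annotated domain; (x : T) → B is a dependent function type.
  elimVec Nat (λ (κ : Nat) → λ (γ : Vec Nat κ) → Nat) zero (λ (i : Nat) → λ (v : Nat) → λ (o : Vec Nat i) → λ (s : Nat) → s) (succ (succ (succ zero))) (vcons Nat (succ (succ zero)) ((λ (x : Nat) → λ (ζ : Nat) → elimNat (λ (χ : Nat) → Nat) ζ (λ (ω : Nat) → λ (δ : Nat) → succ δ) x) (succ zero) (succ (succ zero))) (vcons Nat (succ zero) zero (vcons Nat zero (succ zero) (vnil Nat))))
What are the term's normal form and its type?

resulting normal form:
  zero
the term's type:
  Nat


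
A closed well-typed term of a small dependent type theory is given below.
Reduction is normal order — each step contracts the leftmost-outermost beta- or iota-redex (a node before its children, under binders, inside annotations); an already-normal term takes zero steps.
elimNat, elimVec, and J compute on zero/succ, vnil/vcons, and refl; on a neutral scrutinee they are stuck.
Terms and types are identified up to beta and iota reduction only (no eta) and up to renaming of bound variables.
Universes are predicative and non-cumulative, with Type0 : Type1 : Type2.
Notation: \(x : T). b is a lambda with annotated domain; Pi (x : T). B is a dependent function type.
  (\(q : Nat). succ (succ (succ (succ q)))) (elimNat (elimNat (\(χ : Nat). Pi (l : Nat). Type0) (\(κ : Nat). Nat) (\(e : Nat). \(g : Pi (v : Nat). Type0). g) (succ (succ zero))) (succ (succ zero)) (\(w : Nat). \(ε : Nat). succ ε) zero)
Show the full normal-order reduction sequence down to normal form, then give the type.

normal-order reduction sequence:
  (\(q : Nat). succ (succ (succ (succ q)))) (elimNat (elimNat (\(χ : Nat). Pi (l : Nat). Type0) (\(κ : Nat). Nat) (\(e : Nat). \(g : Pi (v : Nat). Type0). g) (succ (succ zero))) (succ (succ zero)) (\(w : Nat). \(ε : Nat). succ ε) zero)
  ~> succ (succ (succ (succ (elimNat (elimNat (\(q : Nat). Pi (χ : Nat). Type0) (\(l : Nat). Nat) (\(κ : Nat). \(e : Pi (g : Nat). Type0). e) (succ (succ zero))) (succ (succ zero)) (\(v : Nat). \(w : Nat). succ w) zero))))
  ~> succ (succ (succ (succ (succ (succ zero)))))
type:
  Nat


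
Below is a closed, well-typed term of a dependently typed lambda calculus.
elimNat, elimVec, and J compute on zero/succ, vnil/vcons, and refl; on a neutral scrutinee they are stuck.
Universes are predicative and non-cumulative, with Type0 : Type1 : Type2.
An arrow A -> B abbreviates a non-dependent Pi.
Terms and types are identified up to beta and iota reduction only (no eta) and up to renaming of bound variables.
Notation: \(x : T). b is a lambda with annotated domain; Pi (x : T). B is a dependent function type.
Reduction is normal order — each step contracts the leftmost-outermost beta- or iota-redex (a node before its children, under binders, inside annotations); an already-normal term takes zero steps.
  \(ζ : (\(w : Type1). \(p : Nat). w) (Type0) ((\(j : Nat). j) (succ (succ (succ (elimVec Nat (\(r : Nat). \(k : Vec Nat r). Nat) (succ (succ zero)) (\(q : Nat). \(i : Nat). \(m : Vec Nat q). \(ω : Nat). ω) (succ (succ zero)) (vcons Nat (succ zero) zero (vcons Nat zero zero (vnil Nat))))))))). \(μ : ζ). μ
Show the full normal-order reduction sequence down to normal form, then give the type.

normal-order reduction sequence:
  \(ζ : (\(w : Type1). \(p : Nat). w) (Type0) ((\(j : Nat). j) (succ (succ (succ (elimVec Nat (\(r : Nat). \(k : Vec Nat r). Nat) (succ (succ zero)) (\(q : Nat). \(i : Nat). \(m : Vec Nat q). \(ω : Nat). ω) (succ (succ zero)) (vcons Nat (succ zero) zero (vcons Nat zero zero (vnil Nat))))))))). \(μ : ζ). μ
  ~> \(ζ : (\(w : Nat). Type0) ((\(p : Nat). p) (succ (succ (succ (elimVec Nat (\(j : Nat). \(r : Vec Nat j). Nat) (succ (succ zero)) (\(k : Nat). \(q : Nat). \(i : Vec Nat k). \(m : Nat). m) (succ (succ zero)) (vcons Nat (succ zero) zero (vcons Nat zero zero (vnil Nat))))))))). \(ω : ζ). ω
  ~> \(ζ : Type0). \(w : ζ). w
the term's type:
  Pi (ζ : Type0). ζ -> ζ


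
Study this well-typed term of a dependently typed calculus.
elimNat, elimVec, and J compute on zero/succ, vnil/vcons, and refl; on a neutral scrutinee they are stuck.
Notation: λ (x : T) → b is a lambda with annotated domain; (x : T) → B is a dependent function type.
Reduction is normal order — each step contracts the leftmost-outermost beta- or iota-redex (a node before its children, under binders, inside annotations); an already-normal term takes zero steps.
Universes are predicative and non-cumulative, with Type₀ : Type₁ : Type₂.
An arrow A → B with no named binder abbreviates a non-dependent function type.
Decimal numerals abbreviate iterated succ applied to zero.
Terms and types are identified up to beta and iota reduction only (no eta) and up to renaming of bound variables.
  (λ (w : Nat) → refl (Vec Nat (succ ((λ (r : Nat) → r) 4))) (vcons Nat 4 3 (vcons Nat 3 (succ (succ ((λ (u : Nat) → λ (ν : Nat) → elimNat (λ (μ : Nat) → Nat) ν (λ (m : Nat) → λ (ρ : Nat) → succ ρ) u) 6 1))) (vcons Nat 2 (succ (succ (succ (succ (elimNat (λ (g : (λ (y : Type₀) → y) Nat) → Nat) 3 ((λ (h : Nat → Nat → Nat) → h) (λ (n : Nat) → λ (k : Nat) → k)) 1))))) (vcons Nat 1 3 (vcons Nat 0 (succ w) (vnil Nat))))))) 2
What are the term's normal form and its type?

reduced normal form:
  refl (Vec Nat 5) (vcons Nat 4 3 (vcons Nat 3 9 (vcons Nat 2 7 (vcons Nat 1 3 (vcons Nat 0 3 (vnil Nat))))))
the term's type:
  Eq (Vec Nat 5) (vcons Nat 4 3 (vcons Nat 3 9 (vcons Nat 2 7 (vcons Nat 1 3 (vcons Nat 0 3 (vnil Nat)))))) (vcons Nat 4 3 (vcons Nat 3 9 (vcons Nat 2 7 (vcons Nat 1 3 (vcons Nat 0 3 (vnil Nat))))))
observation: the first redex contracted is a beta-redex; the normal form is reached in 28 normal-order steps.


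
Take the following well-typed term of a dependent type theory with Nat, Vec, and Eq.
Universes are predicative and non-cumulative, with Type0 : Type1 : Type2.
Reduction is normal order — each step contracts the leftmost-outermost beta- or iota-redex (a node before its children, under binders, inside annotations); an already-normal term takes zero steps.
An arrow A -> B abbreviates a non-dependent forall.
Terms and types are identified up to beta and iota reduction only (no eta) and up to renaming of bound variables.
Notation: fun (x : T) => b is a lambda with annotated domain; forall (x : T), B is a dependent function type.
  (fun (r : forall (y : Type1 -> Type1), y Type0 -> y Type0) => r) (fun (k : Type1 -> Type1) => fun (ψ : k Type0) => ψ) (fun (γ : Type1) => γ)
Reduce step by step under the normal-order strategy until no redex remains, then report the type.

reduction (normal order):
  (fun (r : forall (y : Type1 -> Type1), y Type0 -> y Type0) => r) (fun (k : Type1 -> Type1) => fun (ψ : k Type0) => ψ) (fun (γ : Type1) => γ)
  ~> (fun (r : Type1 -> Type1) => fun (y : r Type0) => y) (fun (k : Type1) => k)
  ~> fun (r : (fun (y : Type1) => y) Type0) => r
  ~> fun (r : Type0) => r
inferred type:
  Type0 -> Type0


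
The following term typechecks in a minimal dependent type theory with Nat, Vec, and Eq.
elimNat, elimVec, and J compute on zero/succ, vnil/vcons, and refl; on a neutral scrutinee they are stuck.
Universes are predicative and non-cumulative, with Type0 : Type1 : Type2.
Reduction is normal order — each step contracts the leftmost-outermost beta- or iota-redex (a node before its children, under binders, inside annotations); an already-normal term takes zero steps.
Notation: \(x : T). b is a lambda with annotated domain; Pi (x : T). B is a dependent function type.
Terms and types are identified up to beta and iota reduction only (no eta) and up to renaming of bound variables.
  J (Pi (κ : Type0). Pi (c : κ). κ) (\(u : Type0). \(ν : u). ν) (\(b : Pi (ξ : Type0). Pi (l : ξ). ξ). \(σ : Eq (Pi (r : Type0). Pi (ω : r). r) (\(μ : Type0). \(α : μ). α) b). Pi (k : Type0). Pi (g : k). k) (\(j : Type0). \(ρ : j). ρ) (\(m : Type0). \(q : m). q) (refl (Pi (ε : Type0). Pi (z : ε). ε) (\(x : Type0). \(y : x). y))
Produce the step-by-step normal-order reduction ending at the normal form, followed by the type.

normal-order reduction:
  J (Pi (κ : Type0). Pi (c : κ). κ) (\(u : Type0). \(ν : u). ν) (\(b : Pi (ξ : Type0). Pi (l : ξ). ξ). \(σ : Eq (Pi (r : Type0). Pi (ω : r). r) (\(μ : Type0). \(α : μ). α) b). Pi (k : Type0). Pi (g : k). k) (\(j : Type0). \(ρ : j). ρ) (\(m : Type0). \(q : m). q) (refl (Pi (ε : Type0). Pi (z : ε). ε) (\(x : Type0). \(y : x). y))
  ~> \(κ : Type0). \(c : κ). c
inferred type:
  Pi (κ : Type0). Pi (c : κ). κ


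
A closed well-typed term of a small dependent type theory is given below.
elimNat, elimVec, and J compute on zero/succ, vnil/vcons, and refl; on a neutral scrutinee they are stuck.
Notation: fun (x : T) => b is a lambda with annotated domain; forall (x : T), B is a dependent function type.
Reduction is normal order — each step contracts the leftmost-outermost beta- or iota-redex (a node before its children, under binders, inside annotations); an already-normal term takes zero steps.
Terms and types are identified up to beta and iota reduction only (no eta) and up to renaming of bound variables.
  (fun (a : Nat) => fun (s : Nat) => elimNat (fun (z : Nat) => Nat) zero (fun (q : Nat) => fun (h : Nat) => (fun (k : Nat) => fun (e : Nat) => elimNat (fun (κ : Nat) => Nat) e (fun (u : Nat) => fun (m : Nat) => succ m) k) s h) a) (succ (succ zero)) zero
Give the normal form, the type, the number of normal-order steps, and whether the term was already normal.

normal form:
  zero
type:
  Nat
normal-order step count: 15
started in normal form: no
first redex: a beta-redex


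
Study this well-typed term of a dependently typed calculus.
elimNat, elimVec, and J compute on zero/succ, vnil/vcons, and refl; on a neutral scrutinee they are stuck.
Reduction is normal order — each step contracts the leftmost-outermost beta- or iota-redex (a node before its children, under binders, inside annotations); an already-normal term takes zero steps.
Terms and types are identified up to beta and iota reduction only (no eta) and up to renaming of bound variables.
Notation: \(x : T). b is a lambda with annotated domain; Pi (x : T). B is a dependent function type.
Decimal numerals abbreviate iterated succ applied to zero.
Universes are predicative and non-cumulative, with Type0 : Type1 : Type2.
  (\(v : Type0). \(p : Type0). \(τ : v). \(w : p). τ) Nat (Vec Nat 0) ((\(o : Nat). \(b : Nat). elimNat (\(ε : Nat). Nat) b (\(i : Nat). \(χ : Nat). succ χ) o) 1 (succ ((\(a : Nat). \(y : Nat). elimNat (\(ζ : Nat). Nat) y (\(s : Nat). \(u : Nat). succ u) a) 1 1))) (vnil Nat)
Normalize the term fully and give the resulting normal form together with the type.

normal form:
  4
inferred type:
  Nat
observation: contracting a beta-redex first, the term normalizes in 16 steps.


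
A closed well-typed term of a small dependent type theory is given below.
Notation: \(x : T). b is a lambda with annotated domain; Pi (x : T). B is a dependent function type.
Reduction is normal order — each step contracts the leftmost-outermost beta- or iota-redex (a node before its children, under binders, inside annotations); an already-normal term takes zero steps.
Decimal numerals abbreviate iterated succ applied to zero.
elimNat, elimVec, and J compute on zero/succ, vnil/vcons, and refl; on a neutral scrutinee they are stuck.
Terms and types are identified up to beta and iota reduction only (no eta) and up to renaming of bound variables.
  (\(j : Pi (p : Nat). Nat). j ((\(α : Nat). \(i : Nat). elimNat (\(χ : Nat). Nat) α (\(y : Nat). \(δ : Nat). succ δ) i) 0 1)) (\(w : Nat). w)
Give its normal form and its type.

normal form:
  1
inferred type:
  Nat


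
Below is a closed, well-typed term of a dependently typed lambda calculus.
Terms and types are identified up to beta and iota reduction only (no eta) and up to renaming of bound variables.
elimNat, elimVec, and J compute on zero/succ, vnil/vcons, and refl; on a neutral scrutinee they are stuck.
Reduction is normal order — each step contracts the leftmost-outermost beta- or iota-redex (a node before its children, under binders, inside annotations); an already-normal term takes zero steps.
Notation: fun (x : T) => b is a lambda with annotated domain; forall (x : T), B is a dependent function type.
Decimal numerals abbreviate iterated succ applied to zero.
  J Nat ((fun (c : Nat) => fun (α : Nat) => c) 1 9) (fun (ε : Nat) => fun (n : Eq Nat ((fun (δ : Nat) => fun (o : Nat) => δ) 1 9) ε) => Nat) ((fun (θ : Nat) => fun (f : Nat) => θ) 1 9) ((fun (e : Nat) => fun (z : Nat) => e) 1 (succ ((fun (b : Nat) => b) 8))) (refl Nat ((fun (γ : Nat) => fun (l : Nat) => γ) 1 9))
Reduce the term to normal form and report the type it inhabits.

resulting normal form:
  1
type:
  Nat


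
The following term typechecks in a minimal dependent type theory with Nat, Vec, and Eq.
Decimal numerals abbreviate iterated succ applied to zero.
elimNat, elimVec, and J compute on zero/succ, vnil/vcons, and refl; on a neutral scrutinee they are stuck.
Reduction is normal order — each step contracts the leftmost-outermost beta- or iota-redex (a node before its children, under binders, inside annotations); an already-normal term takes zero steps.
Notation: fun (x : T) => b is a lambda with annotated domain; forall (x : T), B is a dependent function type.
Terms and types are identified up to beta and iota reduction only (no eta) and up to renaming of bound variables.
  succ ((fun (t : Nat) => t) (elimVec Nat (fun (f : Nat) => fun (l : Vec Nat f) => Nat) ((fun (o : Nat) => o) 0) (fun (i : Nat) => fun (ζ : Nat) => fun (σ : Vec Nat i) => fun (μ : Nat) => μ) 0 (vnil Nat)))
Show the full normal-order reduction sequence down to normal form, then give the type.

normal-order reduction:
  succ ((fun (t : Nat) => t) (elimVec Nat (fun (f : Nat) => fun (l : Vec Nat f) => Nat) ((fun (o : Nat) => o) 0) (fun (i : Nat) => fun (ζ : Nat) => fun (σ : Vec Nat i) => fun (μ : Nat) => μ) 0 (vnil Nat)))
  ~> succ (elimVec Nat (fun (t : Nat) => fun (f : Vec Nat t) => Nat) ((fun (l : Nat) => l) 0) (fun (o : Nat) => fun (i : Nat) => fun (ζ : Vec Nat o) => fun (σ : Nat) => σ) 0 (vnil Nat))
  ~> succ ((fun (t : Nat) => t) 0)
  ~> 1
inferred type:
  Nat


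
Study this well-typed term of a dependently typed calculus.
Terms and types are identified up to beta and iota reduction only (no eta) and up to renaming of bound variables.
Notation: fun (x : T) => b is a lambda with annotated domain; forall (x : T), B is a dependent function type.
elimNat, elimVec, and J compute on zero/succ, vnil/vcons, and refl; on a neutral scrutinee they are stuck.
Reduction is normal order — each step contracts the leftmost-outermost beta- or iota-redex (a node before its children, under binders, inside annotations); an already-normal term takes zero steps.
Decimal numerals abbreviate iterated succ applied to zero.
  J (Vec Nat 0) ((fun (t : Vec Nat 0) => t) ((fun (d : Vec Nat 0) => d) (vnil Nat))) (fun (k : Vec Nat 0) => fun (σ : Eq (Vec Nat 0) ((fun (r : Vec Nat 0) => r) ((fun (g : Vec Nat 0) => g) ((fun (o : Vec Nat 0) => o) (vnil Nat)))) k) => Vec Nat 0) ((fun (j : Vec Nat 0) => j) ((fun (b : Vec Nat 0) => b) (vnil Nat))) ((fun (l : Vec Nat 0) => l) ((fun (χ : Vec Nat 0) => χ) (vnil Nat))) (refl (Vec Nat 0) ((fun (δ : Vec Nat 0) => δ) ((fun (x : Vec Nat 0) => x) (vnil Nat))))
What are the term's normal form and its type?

normal form:
  vnil Nat
type:
  Vec Nat 0


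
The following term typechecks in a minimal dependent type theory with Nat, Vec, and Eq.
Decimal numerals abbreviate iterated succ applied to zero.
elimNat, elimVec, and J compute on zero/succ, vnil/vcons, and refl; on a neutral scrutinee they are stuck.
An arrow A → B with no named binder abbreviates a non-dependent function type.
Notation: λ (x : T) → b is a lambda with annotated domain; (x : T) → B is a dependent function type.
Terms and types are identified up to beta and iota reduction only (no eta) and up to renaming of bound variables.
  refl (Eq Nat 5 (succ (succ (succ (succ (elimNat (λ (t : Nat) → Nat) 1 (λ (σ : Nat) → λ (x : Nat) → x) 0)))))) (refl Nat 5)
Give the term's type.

the term's type:
  Eq (Eq Nat 5 5) (refl Nat 5) (refl Nat 5)


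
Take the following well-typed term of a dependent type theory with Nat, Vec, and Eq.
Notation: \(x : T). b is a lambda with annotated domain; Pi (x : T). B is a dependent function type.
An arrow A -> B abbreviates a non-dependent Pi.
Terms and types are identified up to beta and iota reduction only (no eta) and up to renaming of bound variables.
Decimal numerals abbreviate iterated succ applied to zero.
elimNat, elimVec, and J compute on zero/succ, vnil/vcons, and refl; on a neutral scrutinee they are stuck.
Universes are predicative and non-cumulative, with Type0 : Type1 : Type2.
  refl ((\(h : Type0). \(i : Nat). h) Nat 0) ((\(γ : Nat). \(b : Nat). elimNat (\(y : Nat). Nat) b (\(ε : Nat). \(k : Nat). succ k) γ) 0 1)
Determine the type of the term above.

the term's type:
  Eq Nat 1 1


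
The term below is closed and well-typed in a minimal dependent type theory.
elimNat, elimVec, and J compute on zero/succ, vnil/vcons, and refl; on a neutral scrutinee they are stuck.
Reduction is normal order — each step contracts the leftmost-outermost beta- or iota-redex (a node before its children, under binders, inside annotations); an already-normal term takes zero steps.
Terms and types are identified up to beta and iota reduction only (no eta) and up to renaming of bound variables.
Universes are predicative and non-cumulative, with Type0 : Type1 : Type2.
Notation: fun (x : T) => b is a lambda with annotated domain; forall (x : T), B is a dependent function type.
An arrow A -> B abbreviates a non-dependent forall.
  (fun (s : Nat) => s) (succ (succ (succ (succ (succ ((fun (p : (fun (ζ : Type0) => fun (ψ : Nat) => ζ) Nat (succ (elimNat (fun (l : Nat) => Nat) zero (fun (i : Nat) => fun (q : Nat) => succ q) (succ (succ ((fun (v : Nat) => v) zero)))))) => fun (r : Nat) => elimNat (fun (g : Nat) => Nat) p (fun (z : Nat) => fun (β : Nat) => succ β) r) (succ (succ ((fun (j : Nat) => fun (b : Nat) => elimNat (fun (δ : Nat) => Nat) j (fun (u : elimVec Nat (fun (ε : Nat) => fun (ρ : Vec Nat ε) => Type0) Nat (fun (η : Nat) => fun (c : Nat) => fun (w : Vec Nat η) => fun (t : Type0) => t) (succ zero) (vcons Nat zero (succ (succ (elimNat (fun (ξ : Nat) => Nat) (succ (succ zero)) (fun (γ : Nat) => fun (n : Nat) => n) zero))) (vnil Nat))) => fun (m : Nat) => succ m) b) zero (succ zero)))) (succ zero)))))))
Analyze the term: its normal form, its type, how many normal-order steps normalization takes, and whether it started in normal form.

normal form:
  succ (succ (succ (succ (succ (succ (succ (succ (succ zero))))))))
type:
  Nat
reduction steps (normal order): 13
already normal: no
first contracted redex: a beta-redex


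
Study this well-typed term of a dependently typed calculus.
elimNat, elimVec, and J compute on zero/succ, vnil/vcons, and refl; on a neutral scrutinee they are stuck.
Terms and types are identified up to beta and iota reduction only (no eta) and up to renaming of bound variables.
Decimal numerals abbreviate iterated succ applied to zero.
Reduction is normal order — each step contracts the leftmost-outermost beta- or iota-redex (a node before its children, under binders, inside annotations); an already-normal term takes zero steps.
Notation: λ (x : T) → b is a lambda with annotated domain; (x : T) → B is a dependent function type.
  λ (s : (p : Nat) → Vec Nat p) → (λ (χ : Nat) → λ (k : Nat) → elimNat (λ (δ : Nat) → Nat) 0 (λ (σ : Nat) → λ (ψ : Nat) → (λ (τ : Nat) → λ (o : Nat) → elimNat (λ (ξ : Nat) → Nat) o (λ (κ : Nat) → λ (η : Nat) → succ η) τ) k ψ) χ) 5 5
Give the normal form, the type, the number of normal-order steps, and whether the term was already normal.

resulting normal form:
  λ (s : (p : Nat) → Vec Nat p) → 25
inferred type:
  (s : (p : Nat) → Vec Nat p) → Nat
reduction steps (normal order): 108
started in normal form: no
first redex: a beta-redex


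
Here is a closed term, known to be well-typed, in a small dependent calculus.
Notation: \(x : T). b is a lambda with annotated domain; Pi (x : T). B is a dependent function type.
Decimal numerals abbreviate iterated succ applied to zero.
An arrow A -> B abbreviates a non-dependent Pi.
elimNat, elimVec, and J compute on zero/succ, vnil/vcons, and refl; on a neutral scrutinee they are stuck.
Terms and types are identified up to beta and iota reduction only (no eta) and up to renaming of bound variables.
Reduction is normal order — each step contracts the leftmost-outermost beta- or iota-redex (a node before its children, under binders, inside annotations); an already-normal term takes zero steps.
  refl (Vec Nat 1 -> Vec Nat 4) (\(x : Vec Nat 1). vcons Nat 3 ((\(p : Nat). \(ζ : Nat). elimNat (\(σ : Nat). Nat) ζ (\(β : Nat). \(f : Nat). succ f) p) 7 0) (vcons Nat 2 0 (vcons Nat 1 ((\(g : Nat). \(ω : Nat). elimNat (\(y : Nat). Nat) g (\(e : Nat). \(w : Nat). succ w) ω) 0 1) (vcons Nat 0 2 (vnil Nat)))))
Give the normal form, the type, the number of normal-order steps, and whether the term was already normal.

normal form:
  refl (Vec Nat 1 -> Vec Nat 4) (\(x : Vec Nat 1). vcons Nat 3 7 (vcons Nat 2 0 (vcons Nat 1 1 (vcons Nat 0 2 (vnil Nat)))))
type:
  Eq (Vec Nat 1 -> Vec Nat 4) (\(x : Vec Nat 1). vcons Nat 3 7 (vcons Nat 2 0 (vcons Nat 1 1 (vcons Nat 0 2 (vnil Nat))))) (\(p : Vec Nat 1). vcons Nat 3 7 (vcons Nat 2 0 (vcons Nat 1 1 (vcons Nat 0 2 (vnil Nat)))))
normal-order step count: 30
already normal: no
first contracted redex: a beta-redex


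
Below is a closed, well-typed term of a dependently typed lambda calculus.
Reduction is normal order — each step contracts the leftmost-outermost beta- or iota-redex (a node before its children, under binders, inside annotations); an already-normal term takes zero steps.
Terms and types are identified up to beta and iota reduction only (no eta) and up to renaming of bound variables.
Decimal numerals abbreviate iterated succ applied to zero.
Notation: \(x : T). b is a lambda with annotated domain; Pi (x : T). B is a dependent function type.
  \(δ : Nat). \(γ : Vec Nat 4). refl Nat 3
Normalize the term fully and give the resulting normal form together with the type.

reduced normal form:
  \(δ : Nat). \(γ : Vec Nat 4). refl Nat 3
the term's type:
  Pi (δ : Nat). Pi (γ : Vec Nat 4). Eq Nat 3 3
observation: the term is already in normal form.
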